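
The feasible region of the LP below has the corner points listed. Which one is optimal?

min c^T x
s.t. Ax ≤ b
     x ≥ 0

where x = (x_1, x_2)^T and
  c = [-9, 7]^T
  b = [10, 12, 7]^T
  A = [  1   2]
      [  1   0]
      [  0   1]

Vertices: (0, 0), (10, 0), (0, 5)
Evaluating z = -9x_1 + 7x_2 at each vertex:
  (0, 0): z = 0
  (10, 0): z = -90
  (0, 5): z = 35

The smallest value is z = -90, attained at (10, 0).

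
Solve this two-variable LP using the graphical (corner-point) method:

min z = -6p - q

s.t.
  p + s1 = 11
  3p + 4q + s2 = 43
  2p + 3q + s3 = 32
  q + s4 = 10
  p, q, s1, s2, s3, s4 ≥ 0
Each vertex is the intersection of two constraint boundaries that also satisfies all remaining constraints:
  p = 0 and q = 0 → (0, 0)
  p = 11 and q = 0 → (11, 0)
  p = 11 and 3p + 4q = 43 → (11, 2.5)
  3p + 4q = 43 and 2p + 3q = 32 → (1, 10)
  q = 10 and p = 0 → (0, 10)

Evaluating z = -6p - q at each vertex:
  (0, 0): z = 0
  (11, 0): z = -66
  (11, 2.5): z = -68.5
  (1, 10): z = -16
  (0, 10): z = -10

The minimum is at (11, 2.5) with z = -68.5.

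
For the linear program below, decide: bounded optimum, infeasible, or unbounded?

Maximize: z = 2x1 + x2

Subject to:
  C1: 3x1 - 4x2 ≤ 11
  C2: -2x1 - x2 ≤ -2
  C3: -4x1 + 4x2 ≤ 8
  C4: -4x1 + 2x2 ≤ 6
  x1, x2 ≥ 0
Feasible point: (1, 0) satisfies every constraint, so the LP is feasible.
Direction d = (1, 1): for each constraint row a, a·d ≤ 0 —
  (3)(1) + (-4)(1) = -1 ≤ 0
  (-2)(1) + (-1)(1) = -3 ≤ 0
  (-4)(1) + (4)(1) = 0 ≤ 0
  (-4)(1) + (2)(1) = -2 ≤ 0
and d ≥ 0, so (1, 0) + t·d stays feasible for every t ≥ 0. Along this ray z = 2x1 + x2 changes by 3 per unit t, so z → +∞.

Unbounded: there is a feasible ray along which z → +∞.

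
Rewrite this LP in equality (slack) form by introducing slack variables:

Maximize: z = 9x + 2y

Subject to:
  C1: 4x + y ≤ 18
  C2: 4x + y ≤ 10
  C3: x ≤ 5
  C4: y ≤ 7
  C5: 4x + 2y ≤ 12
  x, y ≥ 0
max z = 9x + 2y

s.t.
  4x + y + s1 = 18
  4x + y + s2 = 10
  x + s3 = 5
  y + s4 = 7
  4x + 2y + s5 = 12
  x, y, s1, s2, s3, s4, s5 ≥ 0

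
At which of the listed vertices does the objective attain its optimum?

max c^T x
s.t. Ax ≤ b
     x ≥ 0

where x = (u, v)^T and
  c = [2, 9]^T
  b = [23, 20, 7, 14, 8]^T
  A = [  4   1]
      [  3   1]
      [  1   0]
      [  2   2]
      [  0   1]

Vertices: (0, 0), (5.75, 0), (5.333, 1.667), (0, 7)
(0, 7) with z = 63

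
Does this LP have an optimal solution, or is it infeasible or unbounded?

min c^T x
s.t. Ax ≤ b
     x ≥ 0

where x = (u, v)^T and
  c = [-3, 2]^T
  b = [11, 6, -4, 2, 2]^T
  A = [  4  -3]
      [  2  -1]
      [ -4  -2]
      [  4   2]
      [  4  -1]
One constraint requires 4u + 2v ≤ 2, while the constraint -4u - 2v ≤ -4 is equivalent to 4u + 2v ≥ 4. Together they would need 4 ≤ 4u + 2v ≤ 2, which is impossible since 4 > 2. No point satisfies all constraints.

The feasible region is empty; the LP is infeasible.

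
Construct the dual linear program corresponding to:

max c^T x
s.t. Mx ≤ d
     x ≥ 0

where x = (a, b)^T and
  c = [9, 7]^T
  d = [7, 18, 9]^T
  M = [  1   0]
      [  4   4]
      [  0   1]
Minimize: z = 7y1 + 18y2 + 9y3

Subject to:
  C1: -y1 - 4y2 ≤ -9
  C2: -4y2 - y3 ≤ -7
  y1, y2, y3 ≥ 0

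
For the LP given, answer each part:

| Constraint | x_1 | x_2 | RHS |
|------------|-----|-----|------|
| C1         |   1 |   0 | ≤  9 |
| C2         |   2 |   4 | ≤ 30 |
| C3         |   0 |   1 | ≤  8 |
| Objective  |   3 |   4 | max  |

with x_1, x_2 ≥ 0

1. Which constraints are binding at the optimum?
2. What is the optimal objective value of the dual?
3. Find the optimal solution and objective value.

1. C1, C2
2. 39 (by strong duality, equal to the primal optimum)
3. x_1 = 9, x_2 = 3, z = 39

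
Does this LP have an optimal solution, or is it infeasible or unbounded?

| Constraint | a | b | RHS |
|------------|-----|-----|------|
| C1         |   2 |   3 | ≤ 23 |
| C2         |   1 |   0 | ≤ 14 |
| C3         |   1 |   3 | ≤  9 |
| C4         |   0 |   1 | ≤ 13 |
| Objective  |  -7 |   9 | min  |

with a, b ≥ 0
The point (9, 0) satisfies every constraint, so the LP is feasible; the constraints give a ≤ 14 and b ≤ 13, which with a, b ≥ 0 keep the feasible region inside a bounded box. A feasible, bounded LP attains a finite optimum at a vertex.

Evaluating z = -7a + 9b at each vertex:
  (0, 0): z = 0
  (9, 0): z = -63
  (0, 3): z = 27

Bounded optimum: z* = -63 at (9, 0).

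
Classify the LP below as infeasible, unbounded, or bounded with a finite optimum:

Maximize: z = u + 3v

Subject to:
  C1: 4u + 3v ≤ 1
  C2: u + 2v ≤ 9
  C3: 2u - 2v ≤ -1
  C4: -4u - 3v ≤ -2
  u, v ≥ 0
C1 requires 4u + 3v ≤ 1, while C4 (-4u - 3v ≤ -2) is equivalent to 4u + 3v ≥ 2. Together they would need 2 ≤ 4u + 3v ≤ 1, which is impossible since 2 > 1. No point satisfies all constraints.

Infeasible — the constraint set is empty.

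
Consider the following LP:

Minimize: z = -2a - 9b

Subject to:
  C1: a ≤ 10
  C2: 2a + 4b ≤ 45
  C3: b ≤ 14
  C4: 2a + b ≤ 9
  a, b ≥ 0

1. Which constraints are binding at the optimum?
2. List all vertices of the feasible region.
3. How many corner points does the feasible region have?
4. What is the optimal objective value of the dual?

1. C4, a ≥ 0
2. (0, 0), (4.5, 0), (0, 9)
3. 3
4. -81 (by strong duality, equal to the primal optimum)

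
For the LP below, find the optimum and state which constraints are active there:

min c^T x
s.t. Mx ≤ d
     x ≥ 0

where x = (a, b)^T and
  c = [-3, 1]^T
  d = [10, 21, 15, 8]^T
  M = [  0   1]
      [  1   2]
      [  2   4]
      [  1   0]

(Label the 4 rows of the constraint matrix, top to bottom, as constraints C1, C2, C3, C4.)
Optimal: a = 7.5, b = 0
Binding: C3, b ≥ 0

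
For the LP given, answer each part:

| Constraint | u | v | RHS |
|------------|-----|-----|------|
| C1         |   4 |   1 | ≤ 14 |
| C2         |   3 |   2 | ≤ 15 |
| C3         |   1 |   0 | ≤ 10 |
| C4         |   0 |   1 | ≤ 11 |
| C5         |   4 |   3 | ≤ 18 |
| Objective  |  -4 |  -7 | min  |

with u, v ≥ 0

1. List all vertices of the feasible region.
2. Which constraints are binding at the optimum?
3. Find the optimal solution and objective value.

1. (0, 0), (3.5, 0), (3, 2), (0, 6)
2. C5, u ≥ 0
3. u = 0, v = 6, z = -42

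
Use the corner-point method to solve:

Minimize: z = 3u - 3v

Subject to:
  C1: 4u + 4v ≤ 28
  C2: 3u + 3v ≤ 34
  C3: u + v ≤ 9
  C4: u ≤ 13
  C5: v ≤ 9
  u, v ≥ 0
u = 0, v = 7, z = -21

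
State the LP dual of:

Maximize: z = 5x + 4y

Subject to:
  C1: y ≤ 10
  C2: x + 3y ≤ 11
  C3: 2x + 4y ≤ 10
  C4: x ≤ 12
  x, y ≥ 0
Minimize: z = 10y1 + 11y2 + 10y3 + 12y4

Subject to:
  C1: -y2 - 2y3 - y4 ≤ -5
  C2: -y1 - 3y2 - 4y3 ≤ -4
  y1, y2, y3, y4 ≥ 0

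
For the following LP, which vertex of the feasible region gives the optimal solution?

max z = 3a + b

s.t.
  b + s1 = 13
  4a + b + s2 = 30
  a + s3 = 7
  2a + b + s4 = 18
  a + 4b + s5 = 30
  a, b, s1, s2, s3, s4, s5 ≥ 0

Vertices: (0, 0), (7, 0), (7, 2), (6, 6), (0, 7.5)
Evaluating z = 3a + b at each vertex:
  (0, 0): z = 0
  (7, 0): z = 21
  (7, 2): z = 23
  (6, 6): z = 24
  (0, 7.5): z = 7.5

The largest value is z = 24, attained at (6, 6).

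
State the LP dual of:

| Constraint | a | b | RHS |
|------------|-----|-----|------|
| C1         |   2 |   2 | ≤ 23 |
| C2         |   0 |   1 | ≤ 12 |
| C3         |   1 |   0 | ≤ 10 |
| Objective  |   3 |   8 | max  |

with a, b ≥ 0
Minimize: z = 23y1 + 12y2 + 10y3

Subject to:
  C1: -2y1 - y3 ≤ -3
  C2: -2y1 - y2 ≤ -8
  y1, y2, y3 ≥ 0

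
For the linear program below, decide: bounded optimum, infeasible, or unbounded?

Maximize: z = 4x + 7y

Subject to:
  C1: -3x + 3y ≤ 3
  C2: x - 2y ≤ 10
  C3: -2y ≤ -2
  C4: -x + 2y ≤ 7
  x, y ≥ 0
Feasible point: (0, 1) satisfies every constraint, so the LP is feasible.
Direction d = (2, 1): for each constraint row a, a·d ≤ 0 —
  (-3)(2) + (3)(1) = -3 ≤ 0
  (1)(2) + (-2)(1) = 0 ≤ 0
  (0)(2) + (-2)(1) = -2 ≤ 0
  (-1)(2) + (2)(1) = 0 ≤ 0
and d ≥ 0, so (0, 1) + t·d stays feasible for every t ≥ 0. Along this ray z = 4x + 7y changes by 15 per unit t, so z → +∞.

Unbounded: there is a feasible ray along which z → +∞.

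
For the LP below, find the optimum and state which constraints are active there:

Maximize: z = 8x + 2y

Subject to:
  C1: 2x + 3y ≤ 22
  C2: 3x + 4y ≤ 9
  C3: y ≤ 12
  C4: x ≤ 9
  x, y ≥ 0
Optimal: x = 3, y = 0
Slack at optimum:
  C1: slack = 16
  C2: slack = 0 (binding)
  C3: slack = 12
  C4: slack = 6
  x ≥ 0: x = 3
  y ≥ 0: y = 0 (binding)
Binding constraints: C2, y ≥ 0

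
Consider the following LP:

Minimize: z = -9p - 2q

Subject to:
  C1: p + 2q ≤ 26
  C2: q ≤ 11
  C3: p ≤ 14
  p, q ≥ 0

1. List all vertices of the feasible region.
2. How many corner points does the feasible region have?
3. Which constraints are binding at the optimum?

1. (0, 0), (14, 0), (14, 6), (4, 11), (0, 11)
2. 5
3. C1, C3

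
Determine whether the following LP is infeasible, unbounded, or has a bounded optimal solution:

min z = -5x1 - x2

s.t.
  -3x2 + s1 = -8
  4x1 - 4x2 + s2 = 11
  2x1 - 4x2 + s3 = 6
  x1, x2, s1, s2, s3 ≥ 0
Feasible point: (0, 3) satisfies every constraint, so the LP is feasible.
Direction d = (0, 1): for each constraint row a, a·d ≤ 0 —
  (0)(0) + (-3)(1) = -3 ≤ 0
  (4)(0) + (-4)(1) = -4 ≤ 0
  (2)(0) + (-4)(1) = -4 ≤ 0
and d ≥ 0, so (0, 3) + t·d stays feasible for every t ≥ 0. Along this ray z = -5x1 - x2 changes by -1 per unit t, so z → −∞.

Unbounded: there is a feasible ray along which z → −∞.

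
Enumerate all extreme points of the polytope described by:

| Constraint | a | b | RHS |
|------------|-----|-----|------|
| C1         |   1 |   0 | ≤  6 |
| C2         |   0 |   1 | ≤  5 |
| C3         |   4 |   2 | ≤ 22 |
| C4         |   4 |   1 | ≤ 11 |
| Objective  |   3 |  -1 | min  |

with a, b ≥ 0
Each vertex is the intersection of two constraint boundaries that also satisfies all remaining constraints:
  a = 0 and b = 0 → (0, 0)
  4a + b = 11 and b = 0 → (2.75, 0)
  b = 5 and 4a + b = 11 → (1.5, 5)
  b = 5 and a = 0 → (0, 5)

Vertices: (0, 0), (2.75, 0), (1.5, 5), (0, 5)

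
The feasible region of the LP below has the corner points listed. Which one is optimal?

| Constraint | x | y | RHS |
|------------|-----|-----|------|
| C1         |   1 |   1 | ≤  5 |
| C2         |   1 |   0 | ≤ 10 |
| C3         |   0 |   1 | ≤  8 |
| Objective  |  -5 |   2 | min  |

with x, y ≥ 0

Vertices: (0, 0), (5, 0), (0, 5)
Evaluating z = -5x + 2y at each vertex:
  (0, 0): z = 0
  (5, 0): z = -25
  (0, 5): z = 10

The smallest value is z = -25, attained at (5, 0).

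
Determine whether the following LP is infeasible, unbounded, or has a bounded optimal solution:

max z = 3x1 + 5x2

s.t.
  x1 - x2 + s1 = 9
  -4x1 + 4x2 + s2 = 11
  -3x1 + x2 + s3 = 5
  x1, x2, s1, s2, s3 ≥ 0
Feasible point: (0, 0) satisfies every constraint, so the LP is feasible.
Direction d = (1, 1): for each constraint row a, a·d ≤ 0 —
  (1)(1) + (-1)(1) = 0 ≤ 0
  (-4)(1) + (4)(1) = 0 ≤ 0
  (-3)(1) + (1)(1) = -2 ≤ 0
and d ≥ 0, so (0, 0) + t·d stays feasible for every t ≥ 0. Along this ray z = 3x1 + 5x2 changes by 8 per unit t, so z → +∞.

The LP is unbounded; z can be made arbitrarily large.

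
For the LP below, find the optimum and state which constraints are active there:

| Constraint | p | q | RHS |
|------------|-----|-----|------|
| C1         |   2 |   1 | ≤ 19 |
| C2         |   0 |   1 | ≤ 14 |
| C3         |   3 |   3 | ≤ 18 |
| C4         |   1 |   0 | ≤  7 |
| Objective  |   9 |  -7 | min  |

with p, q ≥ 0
Optimal: p = 0, q = 6
Slack at optimum:
  C1: slack = 13
  C2: slack = 8
  C3: slack = 0 (binding)
  C4: slack = 7
  p ≥ 0: p = 0 (binding)
  q ≥ 0: q = 6
Binding constraints: C3, p ≥ 0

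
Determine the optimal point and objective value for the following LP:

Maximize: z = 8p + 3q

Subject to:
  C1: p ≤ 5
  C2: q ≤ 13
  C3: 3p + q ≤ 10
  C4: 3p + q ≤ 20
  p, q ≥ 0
p = 0, q = 10, z = 30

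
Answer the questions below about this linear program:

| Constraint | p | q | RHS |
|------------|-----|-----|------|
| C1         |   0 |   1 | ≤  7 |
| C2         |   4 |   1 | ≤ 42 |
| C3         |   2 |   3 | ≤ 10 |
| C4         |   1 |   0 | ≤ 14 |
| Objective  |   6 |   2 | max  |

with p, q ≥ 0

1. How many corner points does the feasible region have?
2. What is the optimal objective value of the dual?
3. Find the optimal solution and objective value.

1. 3
2. 30 (by strong duality, equal to the primal optimum)
3. p = 5, q = 0, z = 30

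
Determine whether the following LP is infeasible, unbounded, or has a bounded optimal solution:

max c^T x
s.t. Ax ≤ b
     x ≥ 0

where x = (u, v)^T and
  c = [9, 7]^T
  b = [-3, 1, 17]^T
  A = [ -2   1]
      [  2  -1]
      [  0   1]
One constraint requires 2u - v ≤ 1, while the constraint -2u + v ≤ -3 is equivalent to 2u - v ≥ 3. Together they would need 3 ≤ 2u - v ≤ 1, which is impossible since 3 > 1. No point satisfies all constraints.

Infeasible — the constraint set is empty.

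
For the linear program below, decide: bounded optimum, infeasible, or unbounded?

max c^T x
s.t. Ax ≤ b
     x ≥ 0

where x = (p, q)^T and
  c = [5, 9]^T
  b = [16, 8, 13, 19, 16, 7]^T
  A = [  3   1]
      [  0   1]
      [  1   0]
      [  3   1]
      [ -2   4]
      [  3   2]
The point (0, 3.5) satisfies every constraint, so the LP is feasible; the constraints give p ≤ 13 and q ≤ 8, which with p, q ≥ 0 keep the feasible region inside a bounded box. A feasible, bounded LP attains a finite optimum at a vertex.

Evaluating z = 5p + 9q at each vertex:
  (0, 0): z = 0
  (2.333, 0): z = 11.67
  (0, 3.5): z = 31.5

Bounded optimum: z* = 31.5 at (0, 3.5).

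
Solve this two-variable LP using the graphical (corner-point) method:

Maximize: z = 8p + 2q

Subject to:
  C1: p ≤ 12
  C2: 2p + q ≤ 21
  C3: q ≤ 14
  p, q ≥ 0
Each vertex is the intersection of two constraint boundaries that also satisfies all remaining constraints:
  p = 0 and q = 0 → (0, 0)
  2p + q = 21 and q = 0 → (10.5, 0)
  2p + q = 21 and q = 14 → (3.5, 14)
  q = 14 and p = 0 → (0, 14)

Evaluating z = 8p + 2q at each vertex:
  (0, 0): z = 0
  (10.5, 0): z = 84
  (3.5, 14): z = 56
  (0, 14): z = 28

The maximum is at (10.5, 0) with z = 84.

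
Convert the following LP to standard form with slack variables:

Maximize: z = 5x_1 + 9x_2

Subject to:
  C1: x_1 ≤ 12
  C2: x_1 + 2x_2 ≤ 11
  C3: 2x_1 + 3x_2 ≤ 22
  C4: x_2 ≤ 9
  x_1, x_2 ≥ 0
max z = 5x_1 + 9x_2

s.t.
  x_1 + s1 = 12
  x_1 + 2x_2 + s2 = 11
  2x_1 + 3x_2 + s3 = 22
  x_2 + s4 = 9
  x_1, x_2, s1, s2, s3, s4 ≥ 0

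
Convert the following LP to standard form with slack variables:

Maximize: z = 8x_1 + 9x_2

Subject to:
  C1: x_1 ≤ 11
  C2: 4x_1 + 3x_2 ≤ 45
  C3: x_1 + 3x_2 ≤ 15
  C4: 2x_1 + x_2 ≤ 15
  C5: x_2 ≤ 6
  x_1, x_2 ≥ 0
max z = 8x_1 + 9x_2

s.t.
  x_1 + s1 = 11
  4x_1 + 3x_2 + s2 = 45
  x_1 + 3x_2 + s3 = 15
  2x_1 + x_2 + s4 = 15
  x_2 + s5 = 6
  x_1, x_2, s1, s2, s3, s4, s5 ≥ 0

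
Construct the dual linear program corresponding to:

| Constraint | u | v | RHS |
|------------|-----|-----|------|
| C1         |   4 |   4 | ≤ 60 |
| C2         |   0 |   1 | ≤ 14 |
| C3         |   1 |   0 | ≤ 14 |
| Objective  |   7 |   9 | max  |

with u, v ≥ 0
Minimize: z = 60y1 + 14y2 + 14y3

Subject to:
  C1: -4y1 - y3 ≤ -7
  C2: -4y1 - y2 ≤ -9
  y1, y2, y3 ≥ 0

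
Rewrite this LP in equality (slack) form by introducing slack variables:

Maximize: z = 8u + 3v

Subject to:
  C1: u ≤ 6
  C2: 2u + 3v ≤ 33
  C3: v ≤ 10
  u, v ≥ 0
max z = 8u + 3v

s.t.
  u + s1 = 6
  2u + 3v + s2 = 33
  v + s3 = 10
  u, v, s1, s2, s3 ≥ 0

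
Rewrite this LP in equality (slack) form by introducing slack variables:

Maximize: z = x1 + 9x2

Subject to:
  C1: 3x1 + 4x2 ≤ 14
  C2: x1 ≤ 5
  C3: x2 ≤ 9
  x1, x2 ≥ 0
max z = x1 + 9x2

s.t.
  3x1 + 4x2 + s1 = 14
  x1 + s2 = 5
  x2 + s3 = 9
  x1, x2, s1, s2, s3 ≥ 0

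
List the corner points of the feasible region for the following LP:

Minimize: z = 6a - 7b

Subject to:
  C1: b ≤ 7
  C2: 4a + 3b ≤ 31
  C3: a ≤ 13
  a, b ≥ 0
Each vertex is the intersection of two constraint boundaries that also satisfies all remaining constraints:
  a = 0 and b = 0 → (0, 0)
  4a + 3b = 31 and b = 0 → (7.75, 0)
  b = 7 and 4a + 3b = 31 → (2.5, 7)
  b = 7 and a = 0 → (0, 7)

Vertices: (0, 0), (7.75, 0), (2.5, 7), (0, 7)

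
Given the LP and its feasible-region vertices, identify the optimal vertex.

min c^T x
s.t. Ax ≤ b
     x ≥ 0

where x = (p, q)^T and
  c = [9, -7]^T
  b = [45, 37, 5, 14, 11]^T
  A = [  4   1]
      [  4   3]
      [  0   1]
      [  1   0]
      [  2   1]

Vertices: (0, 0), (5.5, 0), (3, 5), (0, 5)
Evaluating z = 9p - 7q at each vertex:
  (0, 0): z = 0
  (5.5, 0): z = 49.5
  (3, 5): z = -8
  (0, 5): z = -35

The smallest value is z = -35, attained at (0, 5).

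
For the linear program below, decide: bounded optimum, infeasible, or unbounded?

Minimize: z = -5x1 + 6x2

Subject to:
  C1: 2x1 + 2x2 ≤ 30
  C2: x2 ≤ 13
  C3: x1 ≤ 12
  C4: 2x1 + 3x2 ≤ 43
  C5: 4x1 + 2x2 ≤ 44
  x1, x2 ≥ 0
The point (11, 0) satisfies every constraint, so the LP is feasible; the constraints give x1 ≤ 12 and x2 ≤ 13, which with x1, x2 ≥ 0 keep the feasible region inside a bounded box. A feasible, bounded LP attains a finite optimum at a vertex.

Bounded optimum: z* = -55 at (11, 0).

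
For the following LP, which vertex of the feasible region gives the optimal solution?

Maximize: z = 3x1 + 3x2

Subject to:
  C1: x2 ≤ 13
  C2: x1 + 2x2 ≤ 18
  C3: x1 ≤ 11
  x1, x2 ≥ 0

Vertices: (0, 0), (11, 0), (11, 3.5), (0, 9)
Evaluating z = 3x1 + 3x2 at each vertex:
  (0, 0): z = 0
  (11, 0): z = 33
  (11, 3.5): z = 43.5
  (0, 9): z = 27

The largest value is z = 43.5, attained at (11, 3.5).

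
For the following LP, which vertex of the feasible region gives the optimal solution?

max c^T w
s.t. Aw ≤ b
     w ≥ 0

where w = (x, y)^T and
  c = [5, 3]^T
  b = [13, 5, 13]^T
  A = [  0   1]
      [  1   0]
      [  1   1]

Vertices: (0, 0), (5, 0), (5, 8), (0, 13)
Evaluating z = 5x + 3y at each vertex:
  (0, 0): z = 0
  (5, 0): z = 25
  (5, 8): z = 49
  (0, 13): z = 39

The largest value is z = 49, attained at (5, 8).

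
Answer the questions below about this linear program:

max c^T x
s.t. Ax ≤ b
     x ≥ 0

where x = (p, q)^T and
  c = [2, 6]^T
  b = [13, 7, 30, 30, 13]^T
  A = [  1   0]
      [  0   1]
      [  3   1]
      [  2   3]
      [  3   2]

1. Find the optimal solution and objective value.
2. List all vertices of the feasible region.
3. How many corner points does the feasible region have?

1. p = 0, q = 6.5, z = 39
2. (0, 0), (4.333, 0), (0, 6.5)
3. 3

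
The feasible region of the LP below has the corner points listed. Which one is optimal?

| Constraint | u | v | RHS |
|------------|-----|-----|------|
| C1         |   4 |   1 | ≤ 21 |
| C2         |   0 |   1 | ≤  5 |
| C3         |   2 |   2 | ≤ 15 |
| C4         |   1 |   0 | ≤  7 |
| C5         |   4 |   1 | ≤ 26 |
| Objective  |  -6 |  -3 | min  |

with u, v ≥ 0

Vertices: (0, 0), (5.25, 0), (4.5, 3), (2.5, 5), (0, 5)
Evaluating z = -6u - 3v at each vertex:
  (0, 0): z = 0
  (5.25, 0): z = -31.5
  (4.5, 3): z = -36
  (2.5, 5): z = -30
  (0, 5): z = -15

The smallest value is z = -36, attained at (4.5, 3).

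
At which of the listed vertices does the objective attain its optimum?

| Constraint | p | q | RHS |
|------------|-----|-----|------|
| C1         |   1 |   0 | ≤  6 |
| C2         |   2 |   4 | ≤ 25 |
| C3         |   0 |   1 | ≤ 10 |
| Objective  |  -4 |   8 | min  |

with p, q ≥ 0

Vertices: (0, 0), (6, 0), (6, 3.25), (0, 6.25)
(6, 0) with z = -24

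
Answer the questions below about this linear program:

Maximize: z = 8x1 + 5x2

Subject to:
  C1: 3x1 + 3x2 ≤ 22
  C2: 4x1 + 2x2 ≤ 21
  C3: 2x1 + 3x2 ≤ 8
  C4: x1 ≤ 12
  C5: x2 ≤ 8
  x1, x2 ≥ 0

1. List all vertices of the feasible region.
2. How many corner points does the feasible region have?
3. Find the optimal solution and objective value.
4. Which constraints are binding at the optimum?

1. (0, 0), (4, 0), (0, 2.667)
2. 3
3. x1 = 4, x2 = 0, z = 32
4. C3, x2 ≥ 0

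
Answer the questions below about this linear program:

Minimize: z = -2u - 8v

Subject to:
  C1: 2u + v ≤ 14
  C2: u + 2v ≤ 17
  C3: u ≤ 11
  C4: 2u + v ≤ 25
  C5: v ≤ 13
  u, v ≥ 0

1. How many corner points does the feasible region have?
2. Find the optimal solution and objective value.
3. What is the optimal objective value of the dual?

1. 4
2. u = 0, v = 8.5, z = -68
3. -68 (by strong duality, equal to the primal optimum)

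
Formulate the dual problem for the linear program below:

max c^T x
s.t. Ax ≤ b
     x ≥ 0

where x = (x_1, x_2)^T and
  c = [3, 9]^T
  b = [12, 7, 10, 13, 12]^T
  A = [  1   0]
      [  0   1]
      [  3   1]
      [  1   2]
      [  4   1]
Minimize: z = 12y1 + 7y2 + 10y3 + 13y4 + 12y5

Subject to:
  C1: -y1 - 3y3 - y4 - 4y5 ≤ -3
  C2: -y2 - y3 - 2y4 - y5 ≤ -9
  y1, y2, y3, y4, y5 ≥ 0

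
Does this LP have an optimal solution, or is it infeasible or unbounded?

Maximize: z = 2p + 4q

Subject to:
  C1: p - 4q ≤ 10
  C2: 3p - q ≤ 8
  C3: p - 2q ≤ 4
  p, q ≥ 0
Feasible point: (0, 0) satisfies every constraint, so the LP is feasible.
Direction d = (0, 1): for each constraint row a, a·d ≤ 0 —
  (1)(0) + (-4)(1) = -4 ≤ 0
  (3)(0) + (-1)(1) = -1 ≤ 0
  (1)(0) + (-2)(1) = -2 ≤ 0
and d ≥ 0, so (0, 0) + t·d stays feasible for every t ≥ 0. Along this ray z = 2p + 4q changes by 4 per unit t, so z → +∞.

The LP is unbounded; z can be made arbitrarily large.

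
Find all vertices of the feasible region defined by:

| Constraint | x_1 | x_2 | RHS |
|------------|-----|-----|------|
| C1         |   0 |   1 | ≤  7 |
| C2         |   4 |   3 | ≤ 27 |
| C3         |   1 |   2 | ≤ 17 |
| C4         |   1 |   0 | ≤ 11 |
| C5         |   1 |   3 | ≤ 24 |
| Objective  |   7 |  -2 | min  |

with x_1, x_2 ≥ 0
Each vertex is the intersection of two constraint boundaries that also satisfies all remaining constraints:
  x_1 = 0 and x_2 = 0 → (0, 0)
  4x_1 + 3x_2 = 27 and x_2 = 0 → (6.75, 0)
  x_2 = 7 and 4x_1 + 3x_2 = 27 → (1.5, 7)
  x_2 = 7 and x_1 = 0 → (0, 7)

Vertices: (0, 0), (6.75, 0), (1.5, 7), (0, 7)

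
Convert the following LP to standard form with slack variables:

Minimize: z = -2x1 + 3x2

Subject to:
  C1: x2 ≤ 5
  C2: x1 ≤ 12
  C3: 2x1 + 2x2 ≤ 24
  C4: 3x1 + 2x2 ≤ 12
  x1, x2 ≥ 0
min z = -2x1 + 3x2

s.t.
  x2 + s1 = 5
  x1 + s2 = 12
  2x1 + 2x2 + s3 = 24
  3x1 + 2x2 + s4 = 12
  x1, x2, s1, s2, s3, s4 ≥ 0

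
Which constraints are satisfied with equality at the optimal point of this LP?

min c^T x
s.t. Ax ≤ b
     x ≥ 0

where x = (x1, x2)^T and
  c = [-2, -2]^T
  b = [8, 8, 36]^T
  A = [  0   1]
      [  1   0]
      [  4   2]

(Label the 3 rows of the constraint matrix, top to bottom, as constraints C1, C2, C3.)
Optimal: x1 = 5, x2 = 8
Slack at optimum:
  C1: slack = 0 (binding)
  C2: slack = 3
  C3: slack = 0 (binding)
  x1 ≥ 0: x1 = 5
  x2 ≥ 0: x2 = 8
Binding constraints: C1, C3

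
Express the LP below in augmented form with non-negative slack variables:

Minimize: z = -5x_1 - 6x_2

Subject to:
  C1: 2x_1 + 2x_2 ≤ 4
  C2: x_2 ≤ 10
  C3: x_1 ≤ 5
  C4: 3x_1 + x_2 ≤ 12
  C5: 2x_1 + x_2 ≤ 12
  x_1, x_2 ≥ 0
min z = -5x_1 - 6x_2

s.t.
  2x_1 + 2x_2 + s1 = 4
  x_2 + s2 = 10
  x_1 + s3 = 5
  3x_1 + x_2 + s4 = 12
  2x_1 + x_2 + s5 = 12
  x_1, x_2, s1, s2, s3, s4, s5 ≥ 0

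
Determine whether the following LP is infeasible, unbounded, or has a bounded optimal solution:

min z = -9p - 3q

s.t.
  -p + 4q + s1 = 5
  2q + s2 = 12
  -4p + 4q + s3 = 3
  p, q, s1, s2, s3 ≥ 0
Feasible point: (0, 0) satisfies every constraint, so the LP is feasible.
Direction d = (1, 0): for each constraint row a, a·d ≤ 0 —
  (-1)(1) + (4)(0) = -1 ≤ 0
  (0)(1) + (2)(0) = 0 ≤ 0
  (-4)(1) + (4)(0) = -4 ≤ 0
and d ≥ 0, so (0, 0) + t·d stays feasible for every t ≥ 0. Along this ray z = -9p - 3q changes by -9 per unit t, so z → −∞.

The LP is unbounded; z can be made arbitrarily small.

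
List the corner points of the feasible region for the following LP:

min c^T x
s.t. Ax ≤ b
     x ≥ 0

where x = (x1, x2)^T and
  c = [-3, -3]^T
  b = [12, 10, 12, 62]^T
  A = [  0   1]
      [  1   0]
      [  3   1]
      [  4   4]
Each vertex is the intersection of two constraint boundaries that also satisfies all remaining constraints:
  x1 = 0 and x2 = 0 → (0, 0)
  3x1 + x2 = 12 and x2 = 0 → (4, 0)
  x2 = 12 and 3x1 + x2 = 12 → (0, 12)

Vertices: (0, 0), (4, 0), (0, 12)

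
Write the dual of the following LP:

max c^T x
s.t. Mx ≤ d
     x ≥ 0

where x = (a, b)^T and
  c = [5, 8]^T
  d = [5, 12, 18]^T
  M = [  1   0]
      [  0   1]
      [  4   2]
Minimize: z = 5y1 + 12y2 + 18y3

Subject to:
  C1: -y1 - 4y3 ≤ -5
  C2: -y2 - 2y3 ≤ -8
  y1, y2, y3 ≥ 0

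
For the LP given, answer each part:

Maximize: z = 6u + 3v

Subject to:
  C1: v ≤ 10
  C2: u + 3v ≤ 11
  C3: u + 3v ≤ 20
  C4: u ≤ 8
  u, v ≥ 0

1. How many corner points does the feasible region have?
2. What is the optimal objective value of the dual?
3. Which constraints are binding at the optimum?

1. 4
2. 51 (by strong duality, equal to the primal optimum)
3. C2, C4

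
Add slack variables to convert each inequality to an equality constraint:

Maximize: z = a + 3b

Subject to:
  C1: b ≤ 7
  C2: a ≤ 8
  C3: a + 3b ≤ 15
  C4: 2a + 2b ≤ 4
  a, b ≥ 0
max z = a + 3b

s.t.
  b + s1 = 7
  a + s2 = 8
  a + 3b + s3 = 15
  2a + 2b + s4 = 4
  a, b, s1, s2, s3, s4 ≥ 0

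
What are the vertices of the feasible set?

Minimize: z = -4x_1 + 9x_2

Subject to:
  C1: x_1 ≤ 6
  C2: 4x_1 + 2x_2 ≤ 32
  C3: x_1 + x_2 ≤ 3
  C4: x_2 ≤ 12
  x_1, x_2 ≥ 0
Each vertex is the intersection of two constraint boundaries that also satisfies all remaining constraints:
  x_1 = 0 and x_2 = 0 → (0, 0)
  x_1 + x_2 = 3 and x_2 = 0 → (3, 0)
  x_1 + x_2 = 3 and x_1 = 0 → (0, 3)

Vertices: (0, 0), (3, 0), (0, 3)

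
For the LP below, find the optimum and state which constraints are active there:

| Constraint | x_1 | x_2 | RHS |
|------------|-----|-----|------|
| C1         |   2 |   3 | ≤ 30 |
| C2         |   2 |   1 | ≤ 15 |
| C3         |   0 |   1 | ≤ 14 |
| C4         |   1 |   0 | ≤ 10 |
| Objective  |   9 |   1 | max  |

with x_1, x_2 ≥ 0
Optimal: x_1 = 7.5, x_2 = 0
Binding: C2, x_2 ≥ 0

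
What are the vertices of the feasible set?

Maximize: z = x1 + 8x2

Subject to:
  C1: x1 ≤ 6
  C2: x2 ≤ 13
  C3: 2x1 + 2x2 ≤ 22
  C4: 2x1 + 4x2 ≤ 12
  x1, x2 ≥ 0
Each vertex is the intersection of two constraint boundaries that also satisfies all remaining constraints:
  x1 = 0 and x2 = 0 → (0, 0)
  x1 = 6 and 2x1 + 4x2 = 12 → (6, 0)
  2x1 + 4x2 = 12 and x1 = 0 → (0, 3)

Vertices: (0, 0), (6, 0), (0, 3)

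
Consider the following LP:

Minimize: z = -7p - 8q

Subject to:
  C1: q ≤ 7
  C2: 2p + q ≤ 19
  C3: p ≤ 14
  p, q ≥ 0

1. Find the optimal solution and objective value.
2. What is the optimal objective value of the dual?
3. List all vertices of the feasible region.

1. p = 6, q = 7, z = -98
2. -98 (by strong duality, equal to the primal optimum)
3. (0, 0), (9.5, 0), (6, 7), (0, 7)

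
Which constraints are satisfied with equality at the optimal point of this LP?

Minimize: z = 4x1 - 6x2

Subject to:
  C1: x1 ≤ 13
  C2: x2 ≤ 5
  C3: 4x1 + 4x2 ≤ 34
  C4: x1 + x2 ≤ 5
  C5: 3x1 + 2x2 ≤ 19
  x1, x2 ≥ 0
Optimal: x1 = 0, x2 = 5
Binding: C2, C4, x1 ≥ 0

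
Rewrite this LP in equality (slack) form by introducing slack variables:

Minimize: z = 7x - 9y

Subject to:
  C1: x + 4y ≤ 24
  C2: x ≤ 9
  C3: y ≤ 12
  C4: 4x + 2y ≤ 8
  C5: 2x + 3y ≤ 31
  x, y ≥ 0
min z = 7x - 9y

s.t.
  x + 4y + s1 = 24
  x + s2 = 9
  y + s3 = 12
  4x + 2y + s4 = 8
  2x + 3y + s5 = 31
  x, y, s1, s2, s3, s4, s5 ≥ 0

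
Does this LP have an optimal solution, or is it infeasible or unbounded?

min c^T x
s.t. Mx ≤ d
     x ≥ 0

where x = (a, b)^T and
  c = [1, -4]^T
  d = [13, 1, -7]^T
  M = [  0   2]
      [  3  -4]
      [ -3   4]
One constraint requires 3a - 4b ≤ 1, while the constraint -3a + 4b ≤ -7 is equivalent to 3a - 4b ≥ 7. Together they would need 7 ≤ 3a - 4b ≤ 1, which is impossible since 7 > 1. No point satisfies all constraints.

Infeasible: no point satisfies all constraints simultaneously.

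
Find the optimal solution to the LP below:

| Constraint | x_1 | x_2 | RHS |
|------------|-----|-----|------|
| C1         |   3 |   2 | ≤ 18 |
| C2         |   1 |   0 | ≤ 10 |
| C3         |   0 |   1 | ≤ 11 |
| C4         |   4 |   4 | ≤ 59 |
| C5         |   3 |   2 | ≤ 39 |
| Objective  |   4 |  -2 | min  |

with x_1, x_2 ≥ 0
Each vertex is the intersection of two constraint boundaries that also satisfies all remaining constraints:
  x_1 = 0 and x_2 = 0 → (0, 0)
  3x_1 + 2x_2 = 18 and x_2 = 0 → (6, 0)
  3x_1 + 2x_2 = 18 and x_1 = 0 → (0, 9)

Evaluating z = 4x_1 - 2x_2 at each vertex:
  (0, 0): z = 0
  (6, 0): z = 24
  (0, 9): z = -18

The minimum is at (0, 9) with z = -18.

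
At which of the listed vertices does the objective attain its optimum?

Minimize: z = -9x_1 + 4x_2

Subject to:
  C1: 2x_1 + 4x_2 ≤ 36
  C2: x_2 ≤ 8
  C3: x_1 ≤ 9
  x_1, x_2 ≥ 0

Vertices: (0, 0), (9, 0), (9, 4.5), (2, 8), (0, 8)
Evaluating z = -9x_1 + 4x_2 at each vertex:
  (0, 0): z = 0
  (9, 0): z = -81
  (9, 4.5): z = -63
  (2, 8): z = 14
  (0, 8): z = 32

The smallest value is z = -81, attained at (9, 0).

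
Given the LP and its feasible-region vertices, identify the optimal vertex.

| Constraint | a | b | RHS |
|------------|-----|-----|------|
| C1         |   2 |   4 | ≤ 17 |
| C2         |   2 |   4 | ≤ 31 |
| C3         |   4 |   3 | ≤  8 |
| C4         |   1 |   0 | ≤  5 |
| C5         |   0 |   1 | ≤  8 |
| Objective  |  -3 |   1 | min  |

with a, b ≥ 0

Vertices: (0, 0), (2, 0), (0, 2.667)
Evaluating z = -3a + b at each vertex:
  (0, 0): z = 0
  (2, 0): z = -6
  (0, 2.667): z = 2.667

The smallest value is z = -6, attained at (2, 0).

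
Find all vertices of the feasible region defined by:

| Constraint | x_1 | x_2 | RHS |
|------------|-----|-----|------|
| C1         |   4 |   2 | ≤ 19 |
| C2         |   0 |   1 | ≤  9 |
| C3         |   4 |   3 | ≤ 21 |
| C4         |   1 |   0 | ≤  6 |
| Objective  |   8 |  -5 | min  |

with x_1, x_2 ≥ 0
Each vertex is the intersection of two constraint boundaries that also satisfies all remaining constraints:
  x_1 = 0 and x_2 = 0 → (0, 0)
  4x_1 + 2x_2 = 19 and x_2 = 0 → (4.75, 0)
  4x_1 + 2x_2 = 19 and 4x_1 + 3x_2 = 21 → (3.75, 2)
  4x_1 + 3x_2 = 21 and x_1 = 0 → (0, 7)

Vertices: (0, 0), (4.75, 0), (3.75, 2), (0, 7)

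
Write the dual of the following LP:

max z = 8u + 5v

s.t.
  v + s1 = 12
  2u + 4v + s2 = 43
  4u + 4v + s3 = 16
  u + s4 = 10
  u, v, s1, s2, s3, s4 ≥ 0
Minimize: z = 12y1 + 43y2 + 16y3 + 10y4

Subject to:
  C1: -2y2 - 4y3 - y4 ≤ -8
  C2: -y1 - 4y2 - 4y3 ≤ -5
  y1, y2, y3, y4 ≥ 0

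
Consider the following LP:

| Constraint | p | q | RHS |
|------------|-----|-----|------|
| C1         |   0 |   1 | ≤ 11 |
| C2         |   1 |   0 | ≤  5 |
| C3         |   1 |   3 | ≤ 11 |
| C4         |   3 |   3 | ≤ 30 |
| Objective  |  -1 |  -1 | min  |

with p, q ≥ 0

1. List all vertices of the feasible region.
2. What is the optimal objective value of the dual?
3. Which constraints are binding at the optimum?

1. (0, 0), (5, 0), (5, 2), (0, 3.667)
2. -7 (by strong duality, equal to the primal optimum)
3. C2, C3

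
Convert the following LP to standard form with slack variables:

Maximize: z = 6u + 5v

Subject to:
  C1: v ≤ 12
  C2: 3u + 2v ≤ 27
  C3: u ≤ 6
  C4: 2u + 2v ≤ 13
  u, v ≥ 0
max z = 6u + 5v

s.t.
  v + s1 = 12
  3u + 2v + s2 = 27
  u + s3 = 6
  2u + 2v + s4 = 13
  u, v, s1, s2, s3, s4 ≥ 0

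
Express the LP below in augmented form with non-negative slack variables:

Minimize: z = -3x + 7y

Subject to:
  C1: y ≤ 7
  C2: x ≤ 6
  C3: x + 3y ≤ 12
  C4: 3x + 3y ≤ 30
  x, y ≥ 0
min z = -3x + 7y

s.t.
  y + s1 = 7
  x + s2 = 6
  x + 3y + s3 = 12
  3x + 3y + s4 = 30
  x, y, s1, s2, s3, s4 ≥ 0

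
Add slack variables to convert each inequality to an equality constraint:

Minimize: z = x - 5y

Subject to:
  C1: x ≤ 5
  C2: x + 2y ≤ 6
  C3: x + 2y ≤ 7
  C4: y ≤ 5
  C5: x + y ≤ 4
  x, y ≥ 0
min z = x - 5y

s.t.
  x + s1 = 5
  x + 2y + s2 = 6
  x + 2y + s3 = 7
  y + s4 = 5
  x + y + s5 = 4
  x, y, s1, s2, s3, s4, s5 ≥ 0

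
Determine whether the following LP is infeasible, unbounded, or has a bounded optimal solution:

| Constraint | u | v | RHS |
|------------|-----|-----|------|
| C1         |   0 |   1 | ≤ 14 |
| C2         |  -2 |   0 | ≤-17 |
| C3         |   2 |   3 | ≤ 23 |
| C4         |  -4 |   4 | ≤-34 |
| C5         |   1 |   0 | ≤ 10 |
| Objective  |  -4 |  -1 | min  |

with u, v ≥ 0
The point (10, 1) satisfies every constraint, so the LP is feasible; the constraints give u ≤ 10 and v ≤ 14, which with u, v ≥ 0 keep the feasible region inside a bounded box. A feasible, bounded LP attains a finite optimum at a vertex.

Evaluating z = -4u - v at each vertex:
  (8.5, 0): z = -34
  (10, 0): z = -40
  (10, 1): z = -41
  (9.7, 1.2): z = -40

The LP has an optimal solution: (10, 1) with z = -41.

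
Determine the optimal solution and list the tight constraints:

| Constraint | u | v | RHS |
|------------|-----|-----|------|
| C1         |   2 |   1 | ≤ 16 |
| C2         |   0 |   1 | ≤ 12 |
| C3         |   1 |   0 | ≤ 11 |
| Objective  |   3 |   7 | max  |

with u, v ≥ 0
Optimal: u = 2, v = 12
Slack at optimum:
  C1: slack = 0 (binding)
  C2: slack = 0 (binding)
  C3: slack = 9
  u ≥ 0: u = 2
  v ≥ 0: v = 12
Binding constraints: C1, C2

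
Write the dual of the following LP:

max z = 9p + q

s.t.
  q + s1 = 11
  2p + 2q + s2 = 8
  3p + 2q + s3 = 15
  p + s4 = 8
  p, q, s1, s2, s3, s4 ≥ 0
Minimize: z = 11y1 + 8y2 + 15y3 + 8y4

Subject to:
  C1: -2y2 - 3y3 - y4 ≤ -9
  C2: -y1 - 2y2 - 2y3 ≤ -1
  y1, y2, y3, y4 ≥ 0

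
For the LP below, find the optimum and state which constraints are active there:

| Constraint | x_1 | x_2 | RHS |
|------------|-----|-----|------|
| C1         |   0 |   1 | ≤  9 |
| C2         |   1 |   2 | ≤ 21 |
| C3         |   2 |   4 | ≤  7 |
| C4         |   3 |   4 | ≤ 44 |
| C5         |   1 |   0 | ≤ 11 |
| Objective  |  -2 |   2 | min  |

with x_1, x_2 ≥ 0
Optimal: x_1 = 3.5, x_2 = 0
Slack at optimum:
  C1: slack = 9
  C2: slack = 17.5
  C3: slack = 0 (binding)
  C4: slack = 33.5
  C5: slack = 7.5
  x_1 ≥ 0: x_1 = 3.5
  x_2 ≥ 0: x_2 = 0 (binding)
Binding constraints: C3, x_2 ≥ 0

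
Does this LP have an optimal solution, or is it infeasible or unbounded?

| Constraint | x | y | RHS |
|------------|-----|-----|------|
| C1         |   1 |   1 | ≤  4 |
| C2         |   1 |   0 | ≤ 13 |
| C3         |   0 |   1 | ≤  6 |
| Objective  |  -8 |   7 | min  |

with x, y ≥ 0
The point (4, 0) satisfies every constraint, so the LP is feasible; the constraints give x ≤ 13 and y ≤ 6, which with x, y ≥ 0 keep the feasible region inside a bounded box. A feasible, bounded LP attains a finite optimum at a vertex.

Evaluating z = -8x + 7y at each vertex:
  (0, 0): z = 0
  (4, 0): z = -32
  (0, 4): z = 28

The LP has an optimal solution: (4, 0) with z = -32.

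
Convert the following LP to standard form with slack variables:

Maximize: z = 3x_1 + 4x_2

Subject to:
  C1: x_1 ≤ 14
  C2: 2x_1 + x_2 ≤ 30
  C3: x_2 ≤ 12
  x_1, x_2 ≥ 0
max z = 3x_1 + 4x_2

s.t.
  x_1 + s1 = 14
  2x_1 + x_2 + s2 = 30
  x_2 + s3 = 12
  x_1, x_2, s1, s2, s3 ≥ 0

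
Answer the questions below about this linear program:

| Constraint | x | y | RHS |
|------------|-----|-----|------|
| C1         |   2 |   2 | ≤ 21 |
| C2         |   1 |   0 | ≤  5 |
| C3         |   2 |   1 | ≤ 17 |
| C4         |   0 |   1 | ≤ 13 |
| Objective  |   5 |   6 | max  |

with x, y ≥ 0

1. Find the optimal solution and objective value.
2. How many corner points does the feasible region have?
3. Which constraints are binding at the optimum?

1. x = 0, y = 10.5, z = 63
2. 4
3. C1, x ≥ 0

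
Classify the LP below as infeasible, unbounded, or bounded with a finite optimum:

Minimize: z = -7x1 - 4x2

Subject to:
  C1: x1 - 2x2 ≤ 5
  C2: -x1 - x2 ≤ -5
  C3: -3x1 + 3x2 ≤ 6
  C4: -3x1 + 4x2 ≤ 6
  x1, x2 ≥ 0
Feasible point: (2, 3) satisfies every constraint, so the LP is feasible.
Direction d = (2, 1): for each constraint row a, a·d ≤ 0 —
  (1)(2) + (-2)(1) = 0 ≤ 0
  (-1)(2) + (-1)(1) = -3 ≤ 0
  (-3)(2) + (3)(1) = -3 ≤ 0
  (-3)(2) + (4)(1) = -2 ≤ 0
and d ≥ 0, so (2, 3) + t·d stays feasible for every t ≥ 0. Along this ray z = -7x1 - 4x2 changes by -18 per unit t, so z → −∞.

The LP is unbounded; z can be made arbitrarily small.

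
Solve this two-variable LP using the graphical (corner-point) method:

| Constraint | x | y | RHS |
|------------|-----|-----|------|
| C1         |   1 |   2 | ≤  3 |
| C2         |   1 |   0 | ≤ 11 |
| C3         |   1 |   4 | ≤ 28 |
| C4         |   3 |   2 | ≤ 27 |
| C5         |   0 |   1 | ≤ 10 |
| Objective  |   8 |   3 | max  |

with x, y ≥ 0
Each vertex is the intersection of two constraint boundaries that also satisfies all remaining constraints:
  x = 0 and y = 0 → (0, 0)
  x + 2y = 3 and y = 0 → (3, 0)
  x + 2y = 3 and x = 0 → (0, 1.5)

Evaluating z = 8x + 3y at each vertex:
  (0, 0): z = 0
  (3, 0): z = 24
  (0, 1.5): z = 4.5

The maximum is at (3, 0) with z = 24.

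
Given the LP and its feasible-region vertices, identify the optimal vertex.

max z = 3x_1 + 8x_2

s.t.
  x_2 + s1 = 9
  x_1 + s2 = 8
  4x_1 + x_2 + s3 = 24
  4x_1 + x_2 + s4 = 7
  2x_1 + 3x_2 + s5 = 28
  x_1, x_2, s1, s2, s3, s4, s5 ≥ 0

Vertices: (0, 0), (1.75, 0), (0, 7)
(0, 7) with z = 56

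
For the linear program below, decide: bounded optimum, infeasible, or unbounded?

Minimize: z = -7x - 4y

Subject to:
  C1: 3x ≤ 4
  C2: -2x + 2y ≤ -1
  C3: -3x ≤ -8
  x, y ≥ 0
C1 requires 3x ≤ 4, while C3 (-3x ≤ -8) is equivalent to 3x ≥ 8. Together they would need 8 ≤ 3x ≤ 4, which is impossible since 8 > 4. No point satisfies all constraints.

The feasible region is empty; the LP is infeasible.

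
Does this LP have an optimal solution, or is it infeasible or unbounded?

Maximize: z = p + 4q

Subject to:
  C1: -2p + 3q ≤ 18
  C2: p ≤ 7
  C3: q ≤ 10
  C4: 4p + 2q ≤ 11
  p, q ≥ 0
The point (0, 5.5) satisfies every constraint, so the LP is feasible; the constraints give p ≤ 7 and q ≤ 10, which with p, q ≥ 0 keep the feasible region inside a bounded box. A feasible, bounded LP attains a finite optimum at a vertex.

Evaluating z = p + 4q at each vertex:
  (0, 0): z = 0
  (2.75, 0): z = 2.75
  (0, 5.5): z = 22

Feasible with finite optimum z* = 22 at (0, 5.5).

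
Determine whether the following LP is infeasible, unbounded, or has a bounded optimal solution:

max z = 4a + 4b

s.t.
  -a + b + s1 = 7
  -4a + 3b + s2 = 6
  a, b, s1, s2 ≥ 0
Feasible point: (0, 0) satisfies every constraint, so the LP is feasible.
Direction d = (1, 0): for each constraint row a, a·d ≤ 0 —
  (-1)(1) + (1)(0) = -1 ≤ 0
  (-4)(1) + (3)(0) = -4 ≤ 0
and d ≥ 0, so (0, 0) + t·d stays feasible for every t ≥ 0. Along this ray z = 4a + 4b changes by 4 per unit t, so z → +∞.

The LP is unbounded; z can be made arbitrarily large.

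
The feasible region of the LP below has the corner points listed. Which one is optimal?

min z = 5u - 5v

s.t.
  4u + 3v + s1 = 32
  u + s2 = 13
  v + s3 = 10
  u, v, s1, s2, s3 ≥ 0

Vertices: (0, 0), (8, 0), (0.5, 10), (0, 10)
Evaluating z = 5u - 5v at each vertex:
  (0, 0): z = 0
  (8, 0): z = 40
  (0.5, 10): z = -47.5
  (0, 10): z = -50

The smallest value is z = -50, attained at (0, 10).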